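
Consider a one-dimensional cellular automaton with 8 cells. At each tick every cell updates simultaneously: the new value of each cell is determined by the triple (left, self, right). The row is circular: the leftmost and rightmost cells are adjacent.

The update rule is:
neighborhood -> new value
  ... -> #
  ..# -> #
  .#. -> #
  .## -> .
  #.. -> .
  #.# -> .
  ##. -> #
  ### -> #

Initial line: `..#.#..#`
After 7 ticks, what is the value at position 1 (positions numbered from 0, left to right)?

.##.#.##
..#.#..#  (repeats tick 0; period 2)
tick 7: .##.#.##
position 1 holds #

#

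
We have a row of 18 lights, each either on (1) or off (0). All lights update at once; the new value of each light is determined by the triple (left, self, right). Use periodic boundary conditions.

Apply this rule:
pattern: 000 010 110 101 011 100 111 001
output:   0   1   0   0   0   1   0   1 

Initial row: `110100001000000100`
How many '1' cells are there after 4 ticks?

5

tick 1: 000110011100001111
tick 2: 101001100010010000
tick 3: 101110010111111001
tick 4: 000001110000000110
count of 1: 5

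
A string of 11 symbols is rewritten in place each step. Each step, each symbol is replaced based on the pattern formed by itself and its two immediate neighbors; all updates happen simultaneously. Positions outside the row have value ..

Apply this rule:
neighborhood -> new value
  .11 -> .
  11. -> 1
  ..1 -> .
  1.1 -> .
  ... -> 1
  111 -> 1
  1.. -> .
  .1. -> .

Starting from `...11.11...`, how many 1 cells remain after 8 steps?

11..1..1.11
.1........1
...111111..
11..11111.1
.1...1111..
...1..111.1
11.....11..
.1.111..1.1
count of 1: 6

6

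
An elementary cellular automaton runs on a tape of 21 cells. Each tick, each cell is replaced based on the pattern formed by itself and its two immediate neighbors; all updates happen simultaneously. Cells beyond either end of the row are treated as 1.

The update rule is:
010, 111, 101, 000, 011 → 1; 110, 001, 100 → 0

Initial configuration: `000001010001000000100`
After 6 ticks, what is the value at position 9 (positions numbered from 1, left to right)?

1

011101110101011110100
111011101111111101100
110111011111111011000
101110111111110110010
011101111111101100011
111011111111011001011
position 9 holds 1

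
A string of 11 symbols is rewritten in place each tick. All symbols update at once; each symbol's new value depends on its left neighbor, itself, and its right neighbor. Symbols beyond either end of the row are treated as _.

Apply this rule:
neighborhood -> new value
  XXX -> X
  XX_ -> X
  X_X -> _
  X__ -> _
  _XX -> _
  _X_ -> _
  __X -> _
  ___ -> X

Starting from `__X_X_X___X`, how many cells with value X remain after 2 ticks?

6

X_______X__
__XXXXX___X
count of X: 6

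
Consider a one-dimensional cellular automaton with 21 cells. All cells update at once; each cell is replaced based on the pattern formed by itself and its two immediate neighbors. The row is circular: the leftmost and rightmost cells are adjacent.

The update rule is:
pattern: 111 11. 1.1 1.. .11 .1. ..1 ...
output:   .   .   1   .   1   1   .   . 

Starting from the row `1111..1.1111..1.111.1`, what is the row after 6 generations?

generation 1: ......111.....111..11
generation 2: ......1.......1....1.
generation 3: ......1.......1....1.  (fixed point — unchanged through generation 6)

......1.......1....1.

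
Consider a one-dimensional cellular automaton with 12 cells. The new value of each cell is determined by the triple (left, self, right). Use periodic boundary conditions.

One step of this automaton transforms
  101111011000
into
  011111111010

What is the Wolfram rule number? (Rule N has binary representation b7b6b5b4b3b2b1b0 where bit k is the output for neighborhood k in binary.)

position 3: 111 → 1  (bit 7 = 1)
position 5: 110 → 1  (bit 6 = 1)
position 1: 101 → 1  (bit 5 = 1)
position 9: 100 → 0  (bit 4 = 0)
position 2: 011 → 1  (bit 3 = 1)
position 0: 010 → 0  (bit 2 = 0)
position 11: 001 → 0  (bit 1 = 0)
position 10: 000 → 1  (bit 0 = 1)
bits b7..b0 = 11101001 = 233

233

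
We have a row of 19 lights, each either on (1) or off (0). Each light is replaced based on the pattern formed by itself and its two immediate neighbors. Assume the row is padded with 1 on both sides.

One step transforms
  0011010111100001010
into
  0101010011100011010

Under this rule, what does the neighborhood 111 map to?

At position 8 the neighborhood is 111; the next row has 1 there.

1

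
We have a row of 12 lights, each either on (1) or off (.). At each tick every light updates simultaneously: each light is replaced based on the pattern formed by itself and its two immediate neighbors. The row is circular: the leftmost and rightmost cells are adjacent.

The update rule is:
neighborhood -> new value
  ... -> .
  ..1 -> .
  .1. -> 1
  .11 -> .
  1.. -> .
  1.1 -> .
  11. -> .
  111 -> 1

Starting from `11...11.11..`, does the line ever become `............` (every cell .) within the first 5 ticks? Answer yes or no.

yes

tick 1: ............
all cells are . at tick 1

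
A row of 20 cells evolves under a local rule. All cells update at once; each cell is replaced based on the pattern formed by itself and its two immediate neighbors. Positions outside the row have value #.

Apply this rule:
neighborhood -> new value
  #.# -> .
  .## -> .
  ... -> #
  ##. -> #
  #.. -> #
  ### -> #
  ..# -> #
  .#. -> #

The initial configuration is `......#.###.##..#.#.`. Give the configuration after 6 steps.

step 1: #######..##..####.#.
step 2: #########.###.###.#.
step 3: #########..##..##.#.
step 4: ###########.###.#.#.
step 5: ###########..##.#.#.
step 6: #############.#.#.#.

#############.#.#.#.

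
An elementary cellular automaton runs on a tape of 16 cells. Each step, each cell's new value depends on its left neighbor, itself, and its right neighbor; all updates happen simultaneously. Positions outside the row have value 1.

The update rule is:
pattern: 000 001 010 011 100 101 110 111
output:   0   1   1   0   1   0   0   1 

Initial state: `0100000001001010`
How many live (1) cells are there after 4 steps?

0110000011111010
0001000101110010
1011101100101110
0001000011100100
count of 1: 5

5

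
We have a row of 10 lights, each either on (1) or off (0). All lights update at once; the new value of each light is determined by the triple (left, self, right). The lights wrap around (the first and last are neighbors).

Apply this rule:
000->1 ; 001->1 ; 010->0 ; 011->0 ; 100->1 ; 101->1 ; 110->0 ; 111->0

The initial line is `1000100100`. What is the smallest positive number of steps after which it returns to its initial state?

2

0111011011
1000100100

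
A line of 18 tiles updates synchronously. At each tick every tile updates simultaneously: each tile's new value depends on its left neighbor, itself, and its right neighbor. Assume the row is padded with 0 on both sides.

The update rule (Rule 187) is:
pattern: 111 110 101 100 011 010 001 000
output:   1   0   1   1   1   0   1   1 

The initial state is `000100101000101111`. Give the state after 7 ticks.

tick 1: 111011010111011110
tick 2: 110110101110111101
tick 3: 101101011101111010
tick 4: 011010111011110101
tick 5: 110101110111101010
tick 6: 101011101111010101
tick 7: 010111011110101010

010111011110101010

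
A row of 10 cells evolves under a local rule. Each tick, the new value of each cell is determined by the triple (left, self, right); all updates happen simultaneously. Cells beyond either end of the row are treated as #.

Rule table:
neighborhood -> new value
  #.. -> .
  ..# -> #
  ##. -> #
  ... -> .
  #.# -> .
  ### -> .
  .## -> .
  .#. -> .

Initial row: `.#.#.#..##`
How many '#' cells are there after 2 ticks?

tick 1: .......#..
tick 2: ......#..#
count of #: 2

2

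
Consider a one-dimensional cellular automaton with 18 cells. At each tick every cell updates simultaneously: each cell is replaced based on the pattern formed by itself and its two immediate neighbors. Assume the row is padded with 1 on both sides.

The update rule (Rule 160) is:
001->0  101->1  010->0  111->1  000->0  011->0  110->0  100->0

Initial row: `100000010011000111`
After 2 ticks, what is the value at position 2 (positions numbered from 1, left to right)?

0

000000000000000011
000000000000000001
position 2 holds 0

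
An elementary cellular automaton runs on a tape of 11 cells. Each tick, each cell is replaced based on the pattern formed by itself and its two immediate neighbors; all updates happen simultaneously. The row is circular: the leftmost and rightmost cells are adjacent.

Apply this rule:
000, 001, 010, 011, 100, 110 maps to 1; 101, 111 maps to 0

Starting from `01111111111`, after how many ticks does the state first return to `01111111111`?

tick 1: 01000000001
tick 2: 01111111111

2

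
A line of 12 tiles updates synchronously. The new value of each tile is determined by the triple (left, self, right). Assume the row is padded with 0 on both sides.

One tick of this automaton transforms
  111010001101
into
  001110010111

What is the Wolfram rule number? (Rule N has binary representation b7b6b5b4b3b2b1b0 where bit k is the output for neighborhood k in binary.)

position 1: 111 → 0  (bit 7 = 0)
position 2: 110 → 1  (bit 6 = 1)
position 3: 101 → 1  (bit 5 = 1)
position 5: 100 → 0  (bit 4 = 0)
position 0: 011 → 0  (bit 3 = 0)
position 4: 010 → 1  (bit 2 = 1)
position 7: 001 → 1  (bit 1 = 1)
position 6: 000 → 0  (bit 0 = 0)
bits b7..b0 = 01100110 = 102

102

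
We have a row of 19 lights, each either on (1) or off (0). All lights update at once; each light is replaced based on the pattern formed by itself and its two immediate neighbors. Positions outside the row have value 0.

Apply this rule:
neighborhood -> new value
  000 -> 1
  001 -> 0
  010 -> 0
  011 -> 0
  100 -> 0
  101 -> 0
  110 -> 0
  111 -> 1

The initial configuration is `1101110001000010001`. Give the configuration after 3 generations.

generation 1: 0000100100011000100
generation 2: 1110000001000010001
generation 3: 0100111100011000100

0100111100011000100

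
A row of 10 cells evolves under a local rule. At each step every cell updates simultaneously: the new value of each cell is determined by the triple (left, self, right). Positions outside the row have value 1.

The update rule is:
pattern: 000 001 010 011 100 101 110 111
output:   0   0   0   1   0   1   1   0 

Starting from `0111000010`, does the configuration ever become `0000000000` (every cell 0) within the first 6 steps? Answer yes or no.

no

1101000001
0110000001
1110000001
0010000001
0000000001
0000000001
step 6 is 0000000001, still not uniform 0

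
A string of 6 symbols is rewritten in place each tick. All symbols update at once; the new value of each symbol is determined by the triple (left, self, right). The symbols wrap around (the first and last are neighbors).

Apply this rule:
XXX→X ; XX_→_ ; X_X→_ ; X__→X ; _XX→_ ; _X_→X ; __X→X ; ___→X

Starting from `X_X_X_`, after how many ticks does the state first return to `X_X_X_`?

X_X_X_

1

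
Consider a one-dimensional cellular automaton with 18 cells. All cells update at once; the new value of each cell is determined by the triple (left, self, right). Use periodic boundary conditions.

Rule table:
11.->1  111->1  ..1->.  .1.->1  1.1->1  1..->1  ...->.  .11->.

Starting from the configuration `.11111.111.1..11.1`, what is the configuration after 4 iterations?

1.11111.11111..111
11.11111.11111..11
111.11111.11111..1
1111.11111.11111..

1111.11111.11111..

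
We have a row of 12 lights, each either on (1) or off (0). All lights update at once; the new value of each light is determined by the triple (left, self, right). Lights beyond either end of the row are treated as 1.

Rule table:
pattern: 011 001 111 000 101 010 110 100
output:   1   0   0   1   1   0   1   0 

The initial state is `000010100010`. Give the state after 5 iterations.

011001001001
111000000001
001011111101
000110000111
010110110100

010110110100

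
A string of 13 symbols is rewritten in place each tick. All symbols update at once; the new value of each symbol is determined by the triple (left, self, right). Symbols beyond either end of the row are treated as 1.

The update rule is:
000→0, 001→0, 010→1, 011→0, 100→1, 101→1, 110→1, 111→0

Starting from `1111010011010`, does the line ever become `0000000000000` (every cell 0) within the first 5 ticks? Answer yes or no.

tick 1: 0001111001111
tick 2: 1000001100000
tick 3: 1100000110000
tick 4: 0110000011000
tick 5: 1011000001100
tick 5 is 1011000001100, still not uniform 0

no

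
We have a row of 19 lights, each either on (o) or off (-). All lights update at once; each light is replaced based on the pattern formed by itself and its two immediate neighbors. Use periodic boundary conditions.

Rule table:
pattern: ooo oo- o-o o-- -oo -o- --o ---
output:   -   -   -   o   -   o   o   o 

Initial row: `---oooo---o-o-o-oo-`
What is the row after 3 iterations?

ooo----oooo-o-o---o
---oooo-----o-oooo-
ooo----oooooo-----o

ooo----oooooo-----o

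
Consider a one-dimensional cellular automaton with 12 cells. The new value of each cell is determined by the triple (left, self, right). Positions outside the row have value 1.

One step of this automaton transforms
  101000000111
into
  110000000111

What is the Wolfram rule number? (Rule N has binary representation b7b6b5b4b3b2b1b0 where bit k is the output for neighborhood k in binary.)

position 10: 111 → 1  (bit 7 = 1)
position 0: 110 → 1  (bit 6 = 1)
position 1: 101 → 1  (bit 5 = 1)
position 3: 100 → 0  (bit 4 = 0)
position 9: 011 → 1  (bit 3 = 1)
position 2: 010 → 0  (bit 2 = 0)
position 8: 001 → 0  (bit 1 = 0)
position 4: 000 → 0  (bit 0 = 0)
bits b7..b0 = 11101000 = 232

232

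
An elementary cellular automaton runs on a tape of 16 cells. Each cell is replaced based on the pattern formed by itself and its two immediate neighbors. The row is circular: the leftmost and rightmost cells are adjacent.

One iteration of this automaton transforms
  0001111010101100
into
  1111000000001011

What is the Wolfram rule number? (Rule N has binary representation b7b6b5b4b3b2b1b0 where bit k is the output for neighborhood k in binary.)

position 4: 111 → 0  (bit 7 = 0)
position 6: 110 → 0  (bit 6 = 0)
position 7: 101 → 0  (bit 5 = 0)
position 14: 100 → 1  (bit 4 = 1)
position 3: 011 → 1  (bit 3 = 1)
position 8: 010 → 0  (bit 2 = 0)
position 2: 001 → 1  (bit 1 = 1)
position 0: 000 → 1  (bit 0 = 1)
bits b7..b0 = 00011011 = 27

27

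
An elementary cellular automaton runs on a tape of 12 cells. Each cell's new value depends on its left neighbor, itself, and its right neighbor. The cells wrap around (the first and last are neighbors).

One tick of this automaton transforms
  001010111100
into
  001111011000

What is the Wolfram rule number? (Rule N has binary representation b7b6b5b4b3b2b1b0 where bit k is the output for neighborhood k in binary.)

position 7: 111 → 1  (bit 7 = 1)
position 9: 110 → 0  (bit 6 = 0)
position 3: 101 → 1  (bit 5 = 1)
position 10: 100 → 0  (bit 4 = 0)
position 6: 011 → 0  (bit 3 = 0)
position 2: 010 → 1  (bit 2 = 1)
position 1: 001 → 0  (bit 1 = 0)
position 0: 000 → 0  (bit 0 = 0)
bits b7..b0 = 10100100 = 164

164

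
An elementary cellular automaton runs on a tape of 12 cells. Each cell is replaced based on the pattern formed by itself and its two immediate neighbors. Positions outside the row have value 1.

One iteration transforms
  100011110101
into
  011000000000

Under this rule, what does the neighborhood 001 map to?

0

At position 3 the neighborhood is 001; the next row has 0 there.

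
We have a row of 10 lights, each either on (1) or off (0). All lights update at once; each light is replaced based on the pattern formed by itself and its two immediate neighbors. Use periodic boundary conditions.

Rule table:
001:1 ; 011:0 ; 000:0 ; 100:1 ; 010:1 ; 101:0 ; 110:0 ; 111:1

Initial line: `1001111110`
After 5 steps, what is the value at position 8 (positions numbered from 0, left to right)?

1110111100
0100011011
0110100000
1000110000
1101001001
position 8 holds 0

0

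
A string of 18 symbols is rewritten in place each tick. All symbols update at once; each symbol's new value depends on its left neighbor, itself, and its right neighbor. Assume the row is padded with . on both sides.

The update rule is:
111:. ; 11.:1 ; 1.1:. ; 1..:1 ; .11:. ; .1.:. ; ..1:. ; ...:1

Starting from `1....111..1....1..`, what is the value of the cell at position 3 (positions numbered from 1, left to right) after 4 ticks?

1

.111...11..111..11
...111..11...11..1
11...11..111..11..
.111..11...11..111
position 3 holds 1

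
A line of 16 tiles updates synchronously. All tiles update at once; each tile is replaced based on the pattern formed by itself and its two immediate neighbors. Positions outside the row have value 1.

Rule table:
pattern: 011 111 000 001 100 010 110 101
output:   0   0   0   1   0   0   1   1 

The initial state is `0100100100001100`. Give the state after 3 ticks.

tick 1: 1001001000010101
tick 2: 1010010000101010
tick 3: 1100100001010101

1100100001010101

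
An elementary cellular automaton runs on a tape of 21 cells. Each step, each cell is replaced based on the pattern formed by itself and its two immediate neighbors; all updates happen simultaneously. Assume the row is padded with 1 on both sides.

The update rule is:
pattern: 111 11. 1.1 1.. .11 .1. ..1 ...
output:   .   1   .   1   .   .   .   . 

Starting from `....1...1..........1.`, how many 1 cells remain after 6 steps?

6

1....1...1...........
11....1...1..........
.11....1...1.........
..11....1...1........
1..11....1...1.......
11..11....1...1......
count of 1: 6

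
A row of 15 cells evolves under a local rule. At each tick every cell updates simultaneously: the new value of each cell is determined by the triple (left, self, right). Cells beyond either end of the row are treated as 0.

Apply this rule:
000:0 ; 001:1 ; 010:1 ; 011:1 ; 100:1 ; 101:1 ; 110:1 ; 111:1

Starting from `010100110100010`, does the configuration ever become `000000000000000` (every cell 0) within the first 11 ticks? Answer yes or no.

no

111111111110111
111111111111111
111111111111111  (fixed point — unchanged through tick 11)
tick 11 is 111111111111111, still not uniform 0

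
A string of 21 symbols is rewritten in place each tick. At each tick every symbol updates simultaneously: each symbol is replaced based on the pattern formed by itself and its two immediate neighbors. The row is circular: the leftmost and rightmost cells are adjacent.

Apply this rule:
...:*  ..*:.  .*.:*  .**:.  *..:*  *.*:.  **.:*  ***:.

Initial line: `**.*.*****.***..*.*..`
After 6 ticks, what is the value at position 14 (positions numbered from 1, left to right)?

.*.*.....*...**.*.**.
.*.*****.***..*.*..**
.*.....*...**.*.**..*
.*****.***..*.*..**.*
.....*...**.*.**..*.*
****.***..*.*..**.*.*
position 14 holds .

.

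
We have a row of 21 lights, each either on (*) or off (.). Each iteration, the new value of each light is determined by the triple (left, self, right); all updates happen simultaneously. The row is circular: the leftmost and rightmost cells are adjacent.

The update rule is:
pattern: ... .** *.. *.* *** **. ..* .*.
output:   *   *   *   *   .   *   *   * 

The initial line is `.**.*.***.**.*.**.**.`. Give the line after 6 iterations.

......***............

*******.*************
......***............
*******.*************  (repeats iteration 1; period 2)
iteration 6: ......***............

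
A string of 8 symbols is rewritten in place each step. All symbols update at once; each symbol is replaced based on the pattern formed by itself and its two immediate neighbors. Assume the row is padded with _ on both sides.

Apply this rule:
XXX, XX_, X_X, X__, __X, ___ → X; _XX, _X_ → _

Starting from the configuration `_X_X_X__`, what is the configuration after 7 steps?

X_X_X_X_

X_X_X_XX
_X_X_X_X
X_X_X_X_
_X_X_X_X  (repeats step 2; period 2)
step 7: X_X_X_X_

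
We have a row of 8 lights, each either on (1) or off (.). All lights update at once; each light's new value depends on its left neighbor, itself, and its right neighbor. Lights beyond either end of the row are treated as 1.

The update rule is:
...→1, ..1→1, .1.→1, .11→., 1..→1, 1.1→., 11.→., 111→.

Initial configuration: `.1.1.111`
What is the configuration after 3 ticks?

.1......

tick 1: .1.1....
tick 2: .1.11111
tick 3: .1......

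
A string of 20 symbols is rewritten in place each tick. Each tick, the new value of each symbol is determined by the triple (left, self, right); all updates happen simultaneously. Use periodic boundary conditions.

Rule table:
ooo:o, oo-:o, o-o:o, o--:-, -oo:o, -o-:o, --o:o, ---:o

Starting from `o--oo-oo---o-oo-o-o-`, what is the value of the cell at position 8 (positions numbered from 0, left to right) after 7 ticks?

o-oooooo-ooooooooooo
oooooooooooooooooooo
oooooooooooooooooooo  (fixed point — unchanged through tick 7)
position 8 holds o

o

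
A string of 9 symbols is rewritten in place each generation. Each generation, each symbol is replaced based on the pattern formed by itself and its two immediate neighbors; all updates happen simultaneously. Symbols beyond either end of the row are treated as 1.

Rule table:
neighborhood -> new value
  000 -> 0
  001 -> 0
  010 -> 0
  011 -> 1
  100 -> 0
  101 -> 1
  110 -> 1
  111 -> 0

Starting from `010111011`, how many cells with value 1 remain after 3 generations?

101101110
111111011
000001110
count of 1: 3

3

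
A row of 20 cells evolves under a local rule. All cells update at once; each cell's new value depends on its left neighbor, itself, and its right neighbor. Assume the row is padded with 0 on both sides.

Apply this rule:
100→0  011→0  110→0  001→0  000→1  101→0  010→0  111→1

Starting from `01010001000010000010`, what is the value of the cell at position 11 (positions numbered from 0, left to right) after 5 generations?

00000100011000111000
11110001000010010011
01100100011000000000
00000001000011111111
11111100011001111110
position 11 holds 0

0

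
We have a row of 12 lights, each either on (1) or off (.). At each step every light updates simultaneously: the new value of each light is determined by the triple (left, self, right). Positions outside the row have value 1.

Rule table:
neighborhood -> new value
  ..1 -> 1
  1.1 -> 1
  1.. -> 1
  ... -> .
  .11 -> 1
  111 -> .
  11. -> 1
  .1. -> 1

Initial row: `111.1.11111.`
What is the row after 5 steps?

..11111...11
111...11.11.
..11.1111111
111111......
.....11....1

.....11....1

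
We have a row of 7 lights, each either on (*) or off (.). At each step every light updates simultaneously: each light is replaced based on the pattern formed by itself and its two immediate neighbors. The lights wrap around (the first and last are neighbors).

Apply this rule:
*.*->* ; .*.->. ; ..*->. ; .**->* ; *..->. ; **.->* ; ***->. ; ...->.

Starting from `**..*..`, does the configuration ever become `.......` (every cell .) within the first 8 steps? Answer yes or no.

**.....
**.....  (fixed point — unchanged through step 8)
step 8 is **....., still not uniform .

no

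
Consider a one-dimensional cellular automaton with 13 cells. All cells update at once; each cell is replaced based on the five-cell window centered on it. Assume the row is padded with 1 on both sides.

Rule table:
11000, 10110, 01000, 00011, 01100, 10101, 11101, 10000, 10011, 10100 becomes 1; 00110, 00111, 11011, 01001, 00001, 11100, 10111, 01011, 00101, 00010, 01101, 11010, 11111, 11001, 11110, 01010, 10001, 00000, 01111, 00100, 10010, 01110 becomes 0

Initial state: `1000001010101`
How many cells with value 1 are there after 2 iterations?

6

0110000010100
0111100000101
count of 1: 6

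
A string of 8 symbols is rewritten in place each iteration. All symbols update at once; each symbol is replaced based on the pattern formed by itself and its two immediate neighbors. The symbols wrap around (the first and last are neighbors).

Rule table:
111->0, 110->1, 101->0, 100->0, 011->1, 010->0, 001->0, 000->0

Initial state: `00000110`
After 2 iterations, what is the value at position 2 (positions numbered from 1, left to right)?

iteration 1: 00000110  (fixed point — unchanged through iteration 2)
position 2 holds 0

0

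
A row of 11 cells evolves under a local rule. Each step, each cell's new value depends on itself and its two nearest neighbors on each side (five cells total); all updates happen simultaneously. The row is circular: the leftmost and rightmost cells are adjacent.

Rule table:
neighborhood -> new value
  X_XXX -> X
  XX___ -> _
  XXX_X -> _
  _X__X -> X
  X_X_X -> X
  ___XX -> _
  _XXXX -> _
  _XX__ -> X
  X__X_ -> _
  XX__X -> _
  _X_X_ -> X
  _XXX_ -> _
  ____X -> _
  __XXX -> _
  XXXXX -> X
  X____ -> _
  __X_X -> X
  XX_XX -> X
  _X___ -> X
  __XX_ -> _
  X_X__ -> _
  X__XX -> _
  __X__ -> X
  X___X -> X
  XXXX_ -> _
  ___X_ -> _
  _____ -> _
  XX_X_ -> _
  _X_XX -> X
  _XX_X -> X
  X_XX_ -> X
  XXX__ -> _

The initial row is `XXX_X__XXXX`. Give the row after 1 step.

X____X___XX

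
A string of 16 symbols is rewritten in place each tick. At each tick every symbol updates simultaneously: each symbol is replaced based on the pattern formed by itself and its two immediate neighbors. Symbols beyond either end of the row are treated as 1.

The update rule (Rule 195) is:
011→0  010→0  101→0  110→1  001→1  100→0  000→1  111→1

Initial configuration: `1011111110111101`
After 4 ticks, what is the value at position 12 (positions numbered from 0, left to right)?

tick 1: 1001111110011100
tick 2: 1010111110101101
tick 3: 1000011110000100
tick 4: 1011101110111001
position 12 holds 1

1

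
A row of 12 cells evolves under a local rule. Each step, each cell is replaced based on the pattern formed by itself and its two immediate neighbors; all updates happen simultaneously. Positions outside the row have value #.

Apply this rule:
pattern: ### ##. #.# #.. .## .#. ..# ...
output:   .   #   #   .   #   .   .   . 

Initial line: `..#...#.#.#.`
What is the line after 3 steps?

.........##.

.......#.#.#
........#.##
.........##.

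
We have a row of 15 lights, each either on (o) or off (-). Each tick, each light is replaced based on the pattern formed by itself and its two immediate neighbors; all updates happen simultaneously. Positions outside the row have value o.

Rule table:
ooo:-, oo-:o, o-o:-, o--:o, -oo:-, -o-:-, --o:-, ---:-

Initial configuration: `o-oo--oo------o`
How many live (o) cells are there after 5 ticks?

7

o--oo--oo------
oo--oo--oo-----
-oo--oo--oo----
--oo--oo--oo---
o--oo--oo--oo--
count of o: 7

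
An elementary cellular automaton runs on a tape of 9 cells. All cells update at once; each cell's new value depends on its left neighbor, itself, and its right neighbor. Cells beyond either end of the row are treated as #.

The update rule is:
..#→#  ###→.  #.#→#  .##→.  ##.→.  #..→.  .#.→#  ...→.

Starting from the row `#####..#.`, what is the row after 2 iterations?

......###
.....#...

.....#...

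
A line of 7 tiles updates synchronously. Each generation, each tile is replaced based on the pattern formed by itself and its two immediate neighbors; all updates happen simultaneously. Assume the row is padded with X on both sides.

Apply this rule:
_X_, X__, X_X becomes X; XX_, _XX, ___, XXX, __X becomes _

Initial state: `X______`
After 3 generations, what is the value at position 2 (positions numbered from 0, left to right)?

generation 1: _X_____
generation 2: XXX____
generation 3: ___X___
position 2 holds _

_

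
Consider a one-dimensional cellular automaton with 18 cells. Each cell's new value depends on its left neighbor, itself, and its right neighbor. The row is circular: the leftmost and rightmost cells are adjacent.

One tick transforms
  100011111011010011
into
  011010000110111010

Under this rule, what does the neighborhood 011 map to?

At position 4 the neighborhood is 011; the next row has 1 there.

1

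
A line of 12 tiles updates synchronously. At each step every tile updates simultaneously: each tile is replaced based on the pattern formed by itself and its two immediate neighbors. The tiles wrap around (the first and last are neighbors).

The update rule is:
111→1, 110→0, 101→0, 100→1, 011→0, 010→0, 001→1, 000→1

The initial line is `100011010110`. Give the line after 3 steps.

000001111111

011100000000
101011111111
000001111111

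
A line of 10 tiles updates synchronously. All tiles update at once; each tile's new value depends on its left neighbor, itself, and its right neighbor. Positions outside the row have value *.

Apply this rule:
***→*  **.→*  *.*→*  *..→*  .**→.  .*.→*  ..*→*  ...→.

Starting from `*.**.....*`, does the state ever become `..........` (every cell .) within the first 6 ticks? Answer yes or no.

**.**...*.
***.**.***
****.**.**
*****.**.*
******.**.
*******.**
tick 6 is *******.**, still not uniform .

no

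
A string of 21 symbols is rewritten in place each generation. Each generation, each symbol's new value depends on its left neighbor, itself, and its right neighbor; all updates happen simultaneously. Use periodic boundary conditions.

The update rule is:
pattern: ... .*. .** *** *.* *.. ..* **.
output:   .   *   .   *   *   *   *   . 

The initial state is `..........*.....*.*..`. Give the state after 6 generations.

.........***...*****.
........*.*.*.*.***.*
*......*********.*.**
.*....*.*******.***.*
***..***.*****.*.*.**
**.**.*.*.***.*****.*

**.**.*.*.***.*****.*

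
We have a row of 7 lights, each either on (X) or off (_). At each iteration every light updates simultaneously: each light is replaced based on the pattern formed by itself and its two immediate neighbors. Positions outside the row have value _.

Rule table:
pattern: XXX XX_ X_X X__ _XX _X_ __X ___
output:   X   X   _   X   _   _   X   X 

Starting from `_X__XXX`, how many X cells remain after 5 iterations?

iteration 1: X_XX_XX
iteration 2: ___X__X
iteration 3: XXX_XX_
iteration 4: _XX__XX
iteration 5: X_XXX_X
count of X: 5

5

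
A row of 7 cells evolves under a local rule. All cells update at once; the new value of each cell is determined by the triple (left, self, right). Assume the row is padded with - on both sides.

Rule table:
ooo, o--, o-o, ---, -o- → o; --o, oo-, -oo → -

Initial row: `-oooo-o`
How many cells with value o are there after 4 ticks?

3

tick 1: --oo-oo
tick 2: o---o--
tick 3: ooo-ooo
tick 4: -o-o-o-
count of o: 3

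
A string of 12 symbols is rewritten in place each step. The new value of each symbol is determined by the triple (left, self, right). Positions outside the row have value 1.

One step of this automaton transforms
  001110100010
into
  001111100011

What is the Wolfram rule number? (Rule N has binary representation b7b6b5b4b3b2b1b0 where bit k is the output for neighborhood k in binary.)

236

position 3: 111 → 1  (bit 7 = 1)
position 4: 110 → 1  (bit 6 = 1)
position 5: 101 → 1  (bit 5 = 1)
position 0: 100 → 0  (bit 4 = 0)
position 2: 011 → 1  (bit 3 = 1)
position 6: 010 → 1  (bit 2 = 1)
position 1: 001 → 0  (bit 1 = 0)
position 8: 000 → 0  (bit 0 = 0)
bits b7..b0 = 11101100 = 236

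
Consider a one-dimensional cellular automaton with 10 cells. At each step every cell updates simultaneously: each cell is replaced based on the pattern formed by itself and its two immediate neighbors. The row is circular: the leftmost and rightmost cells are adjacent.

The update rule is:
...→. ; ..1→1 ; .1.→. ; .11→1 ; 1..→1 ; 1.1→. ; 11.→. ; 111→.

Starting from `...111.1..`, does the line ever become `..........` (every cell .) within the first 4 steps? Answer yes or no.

no

..11....1.
.11.1..1.1
.1...11...
1.1.11.1..
step 4 is 1.1.11.1.., still not uniform .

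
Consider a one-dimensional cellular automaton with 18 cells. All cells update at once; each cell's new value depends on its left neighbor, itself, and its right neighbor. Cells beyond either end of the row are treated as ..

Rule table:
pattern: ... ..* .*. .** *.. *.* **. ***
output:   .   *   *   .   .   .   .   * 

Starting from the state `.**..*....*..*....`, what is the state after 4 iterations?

*.....*...........

iteration 1: *...**...**.**....
iteration 2: *..*....*.........
iteration 3: *.**...**.........
iteration 4: *.....*...........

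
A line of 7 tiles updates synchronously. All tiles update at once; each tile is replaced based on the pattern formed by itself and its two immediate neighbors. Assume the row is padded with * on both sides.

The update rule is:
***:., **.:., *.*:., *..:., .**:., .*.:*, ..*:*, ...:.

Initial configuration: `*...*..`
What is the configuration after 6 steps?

...*...

...**.*
..*....
.**...*
.....*.
....**.
...*...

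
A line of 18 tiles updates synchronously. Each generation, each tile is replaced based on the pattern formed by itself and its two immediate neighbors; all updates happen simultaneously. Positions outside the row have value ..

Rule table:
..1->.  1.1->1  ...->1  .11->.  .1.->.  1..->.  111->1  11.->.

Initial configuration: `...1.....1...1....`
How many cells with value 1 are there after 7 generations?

11...111...1...111
...1..1..1...1..1.
11.........1......
...1111111...11111
11..11111..1..111.
.....111.......1..
1111..1..11111...1
count of 1: 11

11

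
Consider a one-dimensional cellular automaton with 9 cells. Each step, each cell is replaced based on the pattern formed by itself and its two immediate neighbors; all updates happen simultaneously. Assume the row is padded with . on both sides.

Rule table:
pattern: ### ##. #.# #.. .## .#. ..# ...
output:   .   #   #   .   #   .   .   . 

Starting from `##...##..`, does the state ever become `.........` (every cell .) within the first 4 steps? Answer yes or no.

no

step 1: ##...##..  (fixed point — unchanged through step 4)
step 4 is ##...##.., still not uniform .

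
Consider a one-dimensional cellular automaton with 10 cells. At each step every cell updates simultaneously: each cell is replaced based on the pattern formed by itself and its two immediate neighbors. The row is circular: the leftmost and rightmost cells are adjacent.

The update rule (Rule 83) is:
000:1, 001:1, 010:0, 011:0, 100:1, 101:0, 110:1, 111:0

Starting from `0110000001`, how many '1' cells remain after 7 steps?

0011111110
1100000011
0111111100
1000000111
1111111000
0000001111
1111110001
count of 1: 7

7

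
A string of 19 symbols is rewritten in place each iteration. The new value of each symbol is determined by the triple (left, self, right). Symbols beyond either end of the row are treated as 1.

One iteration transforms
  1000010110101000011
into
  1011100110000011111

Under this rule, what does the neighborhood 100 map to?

At position 1 the neighborhood is 100; the next row has 0 there.

0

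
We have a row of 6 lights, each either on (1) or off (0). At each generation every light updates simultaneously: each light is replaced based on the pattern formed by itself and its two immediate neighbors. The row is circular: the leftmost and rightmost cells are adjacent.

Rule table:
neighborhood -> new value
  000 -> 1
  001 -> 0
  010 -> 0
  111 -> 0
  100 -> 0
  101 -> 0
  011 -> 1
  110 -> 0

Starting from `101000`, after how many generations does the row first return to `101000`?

000010
111000
100010
001000
100011
001010
100000
001110
101000

9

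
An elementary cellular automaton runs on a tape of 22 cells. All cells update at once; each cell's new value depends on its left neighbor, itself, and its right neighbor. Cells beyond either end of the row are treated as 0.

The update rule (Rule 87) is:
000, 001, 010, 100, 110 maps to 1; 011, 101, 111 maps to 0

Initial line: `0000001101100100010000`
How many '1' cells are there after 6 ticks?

5

1111110100111111111111
0000010111000000000001
1111110001111111111111
0000011110000000000001
1111100011111111111111
0000111100000000000001
count of 1: 5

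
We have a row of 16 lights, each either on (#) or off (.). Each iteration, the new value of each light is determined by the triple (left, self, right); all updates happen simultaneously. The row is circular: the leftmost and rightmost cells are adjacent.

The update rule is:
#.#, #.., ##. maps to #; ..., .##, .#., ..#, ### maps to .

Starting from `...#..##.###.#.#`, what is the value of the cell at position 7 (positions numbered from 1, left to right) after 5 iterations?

#...#..##..##.#.
.#...#..##..##.#
#.#...#..##..##.
.#.#...#..##..##
#.#.#...#..##..#
position 7 holds .

.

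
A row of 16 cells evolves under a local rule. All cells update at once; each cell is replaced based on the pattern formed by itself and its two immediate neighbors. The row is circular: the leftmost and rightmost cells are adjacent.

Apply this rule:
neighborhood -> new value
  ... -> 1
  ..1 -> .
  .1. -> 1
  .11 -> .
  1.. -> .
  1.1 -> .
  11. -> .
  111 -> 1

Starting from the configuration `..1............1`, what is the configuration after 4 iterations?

iteration 1: ..1.1111111111.1
iteration 2: ..1..11111111..1
iteration 3: ..1...111111...1
iteration 4: ..1.1..1111..1.1

..1.1..1111..1.1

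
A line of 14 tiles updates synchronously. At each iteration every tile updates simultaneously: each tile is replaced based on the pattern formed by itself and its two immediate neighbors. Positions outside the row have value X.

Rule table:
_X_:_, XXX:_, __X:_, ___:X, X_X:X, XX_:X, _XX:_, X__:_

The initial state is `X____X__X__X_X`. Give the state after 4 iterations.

X_XX__XXX___X_

X_XX________X_
XX_X_XXXXXX__X
_XX_X_____X___
X_XX__XXX___X_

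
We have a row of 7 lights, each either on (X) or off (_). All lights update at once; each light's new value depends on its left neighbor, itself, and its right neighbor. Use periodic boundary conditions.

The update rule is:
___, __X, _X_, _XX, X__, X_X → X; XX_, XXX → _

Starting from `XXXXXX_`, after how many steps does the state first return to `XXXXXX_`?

14

step 1: X_____X
step 2: _XXXXXX
step 3: XX_____
step 4: X_XXXXX
step 5: _XX____
step 6: XX_XXXX
step 7: __XX___
step 8: XXX_XXX
step 9: ___XX__
step 10: XXXX_XX
step 11: ____XX_
step 12: XXXXX_X
step 13: _____XX
step 14: XXXXXX_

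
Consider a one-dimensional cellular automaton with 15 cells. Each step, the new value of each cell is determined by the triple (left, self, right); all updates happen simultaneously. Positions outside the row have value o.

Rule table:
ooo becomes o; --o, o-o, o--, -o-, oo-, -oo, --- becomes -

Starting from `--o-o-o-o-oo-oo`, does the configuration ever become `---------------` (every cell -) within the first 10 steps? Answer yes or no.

yes

--------------o
---------------
all cells are - at step 2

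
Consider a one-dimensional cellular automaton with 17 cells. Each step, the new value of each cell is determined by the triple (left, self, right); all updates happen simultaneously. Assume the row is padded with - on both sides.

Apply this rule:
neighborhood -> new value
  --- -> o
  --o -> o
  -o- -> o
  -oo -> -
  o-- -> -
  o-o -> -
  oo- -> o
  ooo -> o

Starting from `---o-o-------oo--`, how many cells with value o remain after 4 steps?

step 1: oooo-o-oooooo-o-o
step 2: -ooo-o--ooooo-o-o
step 3: o-oo-o-o-oooo-o-o
step 4: o--o-o-o--ooo-o-o
count of o: 9

9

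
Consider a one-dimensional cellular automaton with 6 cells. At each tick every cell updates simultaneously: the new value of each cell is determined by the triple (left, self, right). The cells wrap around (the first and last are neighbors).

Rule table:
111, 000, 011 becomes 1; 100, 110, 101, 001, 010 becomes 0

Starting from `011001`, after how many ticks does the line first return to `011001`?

9

tick 1: 010000
tick 2: 000111
tick 3: 010110
tick 4: 000100
tick 5: 110001
tick 6: 100101
tick 7: 000001
tick 8: 011100
tick 9: 011001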